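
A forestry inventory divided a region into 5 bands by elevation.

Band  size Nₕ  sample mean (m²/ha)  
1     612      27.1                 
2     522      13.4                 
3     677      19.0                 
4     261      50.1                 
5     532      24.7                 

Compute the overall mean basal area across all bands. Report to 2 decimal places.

N = 612 + 522 + 677 + 261 + 532 = 2604.
The stratified mean weights each stratum mean by its population share Nₕ/N.
Σ Nₕx̄ₕ = 612·27.1 + 522·13.4 + 677·19.0 + 261·50.1 + 532·24.7 = 16585.2 + 6994.8 + 12863 + 13076.1 + 13140.4 = 62659.5.
Divide by N: 62659.5 / 2604 = 24.0628... → 24.06.

24.06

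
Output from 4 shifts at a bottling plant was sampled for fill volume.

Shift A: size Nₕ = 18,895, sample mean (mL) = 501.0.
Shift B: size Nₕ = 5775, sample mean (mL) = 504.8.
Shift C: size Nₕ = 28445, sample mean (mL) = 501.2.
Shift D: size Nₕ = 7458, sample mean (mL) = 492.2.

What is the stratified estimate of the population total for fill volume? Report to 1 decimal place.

30309076.6

A: 18895·501.0 = 9466395
B: 5775·504.8 = 2915220
C: 28445·501.2 = 14256634
D: 7458·492.2 = 3670827.6
τ̂ = Σ Nₕx̄ₕ = 30309076.6.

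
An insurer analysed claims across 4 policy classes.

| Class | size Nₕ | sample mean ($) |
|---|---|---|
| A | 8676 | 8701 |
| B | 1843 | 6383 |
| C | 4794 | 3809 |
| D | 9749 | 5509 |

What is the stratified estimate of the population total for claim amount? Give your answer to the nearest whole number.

A: 8676·8701 = 75489876
B: 1843·6383 = 11763869
C: 4794·3809 = 18260346
D: 9749·5509 = 53707241
τ̂ = Σ Nₕx̄ₕ = 159221332.

159221332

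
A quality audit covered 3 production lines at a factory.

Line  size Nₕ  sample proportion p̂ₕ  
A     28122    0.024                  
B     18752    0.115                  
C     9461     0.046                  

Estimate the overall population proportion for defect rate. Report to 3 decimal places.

0.058

N = 28122 + 18752 + 9461 = 56335.
Overall proportion = Σ (Nₕ/N)·p̂ₕ.
Σ Nₕp̂ₕ = 674.928 + 2156.48 + 435.206 = 3266.614.
3266.614 / 56335 = 0.05799... → 0.058.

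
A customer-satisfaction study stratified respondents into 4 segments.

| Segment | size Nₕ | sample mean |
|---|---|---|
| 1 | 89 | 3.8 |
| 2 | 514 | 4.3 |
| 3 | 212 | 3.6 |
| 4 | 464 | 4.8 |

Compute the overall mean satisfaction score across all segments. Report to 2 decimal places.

4.33

N = 1279; weights Wₕ = Nₕ/N = (0.0696, 0.4019, 0.1658, 0.3628).
x̄_st = Σ Wₕ·x̄ₕ = 0.0696·3.8 + 0.4019·4.3 + 0.1658·3.6 + 0.3628·4.8 ≈ 4.3306...
→ 4.33.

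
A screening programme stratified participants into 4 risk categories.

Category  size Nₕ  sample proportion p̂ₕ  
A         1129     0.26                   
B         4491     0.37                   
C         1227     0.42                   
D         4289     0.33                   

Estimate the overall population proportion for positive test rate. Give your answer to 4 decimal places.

Wₕ = Nₕ/N with N = 11136: 0.1014, 0.4033, 0.1102, 0.3851.
p̂_st = 0.1014·0.26 + 0.4033·0.37 + 0.1102·0.42 + 0.3851·0.33 ≈ 0.348951... → 0.3490.

0.3490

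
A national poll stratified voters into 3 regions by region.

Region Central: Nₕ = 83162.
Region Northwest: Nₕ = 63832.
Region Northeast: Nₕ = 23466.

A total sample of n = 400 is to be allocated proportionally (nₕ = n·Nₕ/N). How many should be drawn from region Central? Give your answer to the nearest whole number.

N = 83162 + 63832 + 23466 = 170460.
n_Central = 400·83162/170460 = 195.147... → 195.

195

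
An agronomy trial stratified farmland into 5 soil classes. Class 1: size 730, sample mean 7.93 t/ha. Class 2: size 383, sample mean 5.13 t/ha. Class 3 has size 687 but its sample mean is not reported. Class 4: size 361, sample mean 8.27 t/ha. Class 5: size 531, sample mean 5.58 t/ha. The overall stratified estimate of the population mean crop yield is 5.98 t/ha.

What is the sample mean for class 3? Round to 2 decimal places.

3.49

Σ Nₕx̄ₕ = N·μ, so 687·x̄_3 = 2692·5.98 − (730·7.93 + 383·5.13 + 361·8.27 + 531·5.58).
= 16098.16 − 13702.14 = 2396.02.
x̄_3 = 2396.02 / 687 = 3.4877... → 3.49.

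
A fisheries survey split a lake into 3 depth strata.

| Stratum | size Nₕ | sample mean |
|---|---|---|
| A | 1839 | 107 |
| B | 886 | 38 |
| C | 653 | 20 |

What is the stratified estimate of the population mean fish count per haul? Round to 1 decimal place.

72.1

N = 1839 + 886 + 653 = 3378.
The stratified mean weights each stratum mean by its population share Nₕ/N.
Σ Nₕx̄ₕ = 1839·107 + 886·38 + 653·20 = 196773 + 33668 + 13060 = 243501.
Divide by N: 243501 / 3378 = 72.084... → 72.1.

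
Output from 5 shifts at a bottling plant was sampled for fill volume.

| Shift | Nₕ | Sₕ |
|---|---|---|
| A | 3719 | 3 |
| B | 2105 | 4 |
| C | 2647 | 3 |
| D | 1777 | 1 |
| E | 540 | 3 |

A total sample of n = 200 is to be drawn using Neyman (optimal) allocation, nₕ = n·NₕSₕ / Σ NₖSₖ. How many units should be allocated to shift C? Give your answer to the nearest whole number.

51

A: NₕSₕ = 3719·3 = 11157
B: NₕSₕ = 2105·4 = 8420
C: NₕSₕ = 2647·3 = 7941
D: NₕSₕ = 1777·1 = 1777
E: NₕSₕ = 540·3 = 1620
Σ NₕSₕ = 30915.
n_C = 200·7941/30915 = 51.373... → 51.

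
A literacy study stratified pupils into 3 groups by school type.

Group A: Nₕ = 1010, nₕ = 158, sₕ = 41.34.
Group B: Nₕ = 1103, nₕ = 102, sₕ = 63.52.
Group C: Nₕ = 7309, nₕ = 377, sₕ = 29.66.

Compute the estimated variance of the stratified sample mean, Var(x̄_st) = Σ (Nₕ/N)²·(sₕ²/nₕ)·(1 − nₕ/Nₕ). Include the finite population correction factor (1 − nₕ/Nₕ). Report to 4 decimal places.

N = 9422; Wₕ = Nₕ/N.
group A: (1010/9422)²·41.34²/158·(1 − 158/1010) = 0.1048476
group B: (1103/9422)²·63.52²/102·(1 − 102/1103) = 0.4919763
group C: (7309/9422)²·29.66²/377·(1 − 377/7309) = 1.3317762
Sum = 1.9286002 → 1.9286.

1.9286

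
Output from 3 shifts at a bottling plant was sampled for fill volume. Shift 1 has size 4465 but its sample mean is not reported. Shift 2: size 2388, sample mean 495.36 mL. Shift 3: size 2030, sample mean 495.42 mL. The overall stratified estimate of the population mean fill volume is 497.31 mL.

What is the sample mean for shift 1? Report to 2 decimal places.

499.21

N = 4465 + 2388 + 2030 = 8883.
Overall total = μ·N = 497.31·8883 = 4417604.73.
Subtract the known strata: 2388·495.36 + 2030·495.42 = 2188622.28.
Remaining total for shift 1: 4417604.73 − 2188622.28 = 2228982.45.
Divide by its size: 2228982.45 / 4465 = 499.2122... → 499.21.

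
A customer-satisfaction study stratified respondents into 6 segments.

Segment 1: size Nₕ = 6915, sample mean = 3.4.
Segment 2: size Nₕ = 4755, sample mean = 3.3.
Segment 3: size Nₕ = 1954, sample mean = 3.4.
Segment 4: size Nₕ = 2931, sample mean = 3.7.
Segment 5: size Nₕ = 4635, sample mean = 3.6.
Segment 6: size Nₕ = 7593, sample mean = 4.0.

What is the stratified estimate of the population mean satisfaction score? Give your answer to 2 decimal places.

x̄_st = (Σ Nₕx̄ₕ) / (Σ Nₕ) = (6915·3.4 + 4755·3.3 + 1954·3.4 + 2931·3.7 + 4635·3.6 + 7593·4.0) / 28783
= 103748.8 / 28783 = 3.6045... → 3.60.

3.60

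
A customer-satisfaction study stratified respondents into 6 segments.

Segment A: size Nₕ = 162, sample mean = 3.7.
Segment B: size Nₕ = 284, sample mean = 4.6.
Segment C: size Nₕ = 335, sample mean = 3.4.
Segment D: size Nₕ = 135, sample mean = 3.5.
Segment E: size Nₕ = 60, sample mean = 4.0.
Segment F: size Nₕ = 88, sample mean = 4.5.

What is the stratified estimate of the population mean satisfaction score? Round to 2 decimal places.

3.90

N = 1064; weights Wₕ = Nₕ/N = (0.1523, 0.2669, 0.3148, 0.1269, 0.0564, 0.0827).
x̄_st = Σ Wₕ·x̄ₕ = 0.1523·3.7 + 0.2669·4.6 + 0.3148·3.4 + 0.1269·3.5 + 0.0564·4.0 + 0.0827·4.5 ≈ 3.9035...
→ 3.90.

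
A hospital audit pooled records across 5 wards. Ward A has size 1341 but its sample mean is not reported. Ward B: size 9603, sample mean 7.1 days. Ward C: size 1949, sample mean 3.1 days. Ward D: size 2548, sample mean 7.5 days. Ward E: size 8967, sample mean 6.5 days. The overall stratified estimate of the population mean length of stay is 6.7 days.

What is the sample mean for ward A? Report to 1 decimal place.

N = 1341 + 9603 + 1949 + 2548 + 8967 = 24408.
Overall total = μ·N = 6.7·24408 = 163533.6.
Subtract the known strata: 9603·7.1 + 1949·3.1 + 2548·7.5 + 8967·6.5 = 151618.7.
Remaining total for ward A: 163533.6 − 151618.7 = 11914.9.
Divide by its size: 11914.9 / 1341 = 8.885... → 8.9.

8.9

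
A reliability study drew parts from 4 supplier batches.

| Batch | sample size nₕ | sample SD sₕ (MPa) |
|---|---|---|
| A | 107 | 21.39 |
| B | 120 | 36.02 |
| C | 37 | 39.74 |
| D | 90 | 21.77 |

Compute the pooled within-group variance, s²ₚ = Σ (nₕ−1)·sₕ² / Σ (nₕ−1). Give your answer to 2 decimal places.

862.65

Degrees of freedom: 106 + 119 + 36 + 89 = 350.
Σ(nₕ−1)sₕ² = 106·457.5321 + 119·1297.4404 + 36·1579.2676 + 89·473.9329 = 301927.4719.
s²ₚ = 301927.4719 / 350 = 862.6499... → 862.65.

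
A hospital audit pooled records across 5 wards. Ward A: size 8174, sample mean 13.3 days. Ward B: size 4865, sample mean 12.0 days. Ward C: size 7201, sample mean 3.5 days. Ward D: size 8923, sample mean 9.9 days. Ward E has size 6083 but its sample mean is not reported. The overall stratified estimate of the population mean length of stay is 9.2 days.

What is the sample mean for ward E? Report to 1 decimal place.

Σ Nₕx̄ₕ = N·μ, so 6083·x̄_E = 35246·9.2 − (8174·13.3 + 4865·12.0 + 7201·3.5 + 8923·9.9).
= 324263.2 − 280635.4 = 43627.8.
x̄_E = 43627.8 / 6083 = 7.172... → 7.2.

7.2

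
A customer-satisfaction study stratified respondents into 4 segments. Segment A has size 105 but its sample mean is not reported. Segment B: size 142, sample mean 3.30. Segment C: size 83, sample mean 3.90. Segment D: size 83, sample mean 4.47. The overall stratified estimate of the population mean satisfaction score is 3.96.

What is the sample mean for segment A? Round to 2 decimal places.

N = 105 + 142 + 83 + 83 = 413.
Overall total = μ·N = 3.96·413 = 1635.48.
Subtract the known strata: 142·3.30 + 83·3.90 + 83·4.47 = 1163.31.
Remaining total for segment A: 1635.48 − 1163.31 = 472.17.
Divide by its size: 472.17 / 105 = 4.4969... → 4.50.

4.50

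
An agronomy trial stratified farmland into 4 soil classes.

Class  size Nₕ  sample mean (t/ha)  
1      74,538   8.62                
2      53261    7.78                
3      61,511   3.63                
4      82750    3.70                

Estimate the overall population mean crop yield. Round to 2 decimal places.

N = 272060; weights Wₕ = Nₕ/N = (0.2740, 0.1958, 0.2261, 0.3042).
x̄_st = Σ Wₕ·x̄ₕ = 0.2740·8.62 + 0.1958·7.78 + 0.2261·3.63 + 0.3042·3.70 ≈ 5.8309...
→ 5.83.

5.83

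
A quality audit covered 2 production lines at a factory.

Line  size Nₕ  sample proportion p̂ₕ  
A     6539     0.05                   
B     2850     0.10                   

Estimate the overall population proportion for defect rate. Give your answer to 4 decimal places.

N = 6539 + 2850 = 9389.
Overall proportion = Σ (Nₕ/N)·p̂ₕ.
Σ Nₕp̂ₕ = 326.95 + 285 = 611.95.
611.95 / 9389 = 0.065177... → 0.0652.

0.0652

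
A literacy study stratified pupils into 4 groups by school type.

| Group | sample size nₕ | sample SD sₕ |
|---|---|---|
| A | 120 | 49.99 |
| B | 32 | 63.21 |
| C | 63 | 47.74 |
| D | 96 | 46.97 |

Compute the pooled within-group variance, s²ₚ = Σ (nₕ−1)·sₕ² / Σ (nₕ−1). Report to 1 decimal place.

2515.1

A: (120−1)·49.99² = 119·2499.0001 = 297381.0119
B: (32−1)·63.21² = 31·3995.5041 = 123860.6271
C: (63−1)·47.74² = 62·2279.1076 = 141304.6712
D: (96−1)·46.97² = 95·2206.1809 = 209587.1855
Numerator = 772133.4957; denominator = Σ(nₕ−1) = 307.
s²ₚ = 772133.4957/307 = 2515.093... → 2515.1.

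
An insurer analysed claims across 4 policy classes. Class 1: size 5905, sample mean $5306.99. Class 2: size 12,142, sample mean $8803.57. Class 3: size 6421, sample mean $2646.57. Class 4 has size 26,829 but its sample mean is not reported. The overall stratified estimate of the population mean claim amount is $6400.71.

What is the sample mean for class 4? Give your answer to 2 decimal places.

6452.45

Σ Nₕx̄ₕ = N·μ, so 26829·x̄_4 = 51297·6400.71 − (5905·5306.99 + 12142·8803.57 + 6421·2646.57).
= 328337220.87 − 155224348.86 = 173112872.01.
x̄_4 = 173112872.01 / 26829 = 6452.4534... → 6452.45.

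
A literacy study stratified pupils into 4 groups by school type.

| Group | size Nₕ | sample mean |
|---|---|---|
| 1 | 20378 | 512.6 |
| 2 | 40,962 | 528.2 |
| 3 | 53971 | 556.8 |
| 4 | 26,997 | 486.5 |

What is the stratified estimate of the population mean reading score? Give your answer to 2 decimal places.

N = 142308; weights Wₕ = Nₕ/N = (0.1432, 0.2878, 0.3793, 0.1897).
x̄_st = Σ Wₕ·x̄ₕ = 0.1432·512.6 + 0.2878·528.2 + 0.3793·556.8 + 0.1897·486.5 ≈ 528.9020...
→ 528.90.

528.90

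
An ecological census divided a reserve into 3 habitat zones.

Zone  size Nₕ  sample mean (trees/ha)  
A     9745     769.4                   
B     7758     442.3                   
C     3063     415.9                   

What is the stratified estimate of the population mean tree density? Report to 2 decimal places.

N = 20566; weights Wₕ = Nₕ/N = (0.4738, 0.3772, 0.1489).
x̄_st = Σ Wₕ·x̄ₕ = 0.4738·769.4 + 0.3772·442.3 + 0.1489·415.9 ≈ 593.3613...
→ 593.36.

593.36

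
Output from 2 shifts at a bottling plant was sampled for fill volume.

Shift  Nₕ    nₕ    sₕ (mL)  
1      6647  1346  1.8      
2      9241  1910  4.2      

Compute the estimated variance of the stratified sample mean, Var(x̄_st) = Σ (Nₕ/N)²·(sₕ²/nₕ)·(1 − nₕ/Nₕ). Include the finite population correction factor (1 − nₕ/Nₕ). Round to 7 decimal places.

N = 15888; Wₕ = Nₕ/N.
shift 1: (6647/15888)²·1.8²/1346·(1 − 1346/6647) = 0.0003360044
shift 2: (9241/15888)²·4.2²/1910·(1 − 1910/9241) = 0.0024786142
Sum = 0.0028146186 → 0.0028146.

0.0028146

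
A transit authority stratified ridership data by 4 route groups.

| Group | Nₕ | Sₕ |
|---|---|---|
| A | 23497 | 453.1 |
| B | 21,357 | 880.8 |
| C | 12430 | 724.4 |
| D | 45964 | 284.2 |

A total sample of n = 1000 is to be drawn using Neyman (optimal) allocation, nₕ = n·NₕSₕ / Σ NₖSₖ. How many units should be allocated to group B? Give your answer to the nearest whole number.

Σ NₕSₕ = 23497·453.1 + 21357·880.8 + 12430·724.4 + 45964·284.2 = 51524997.1.
Share for B: 18811245.6/51524997.1 = 0.36509.
n_B = 1000 × 0.36509 = 365.090... → 365.

365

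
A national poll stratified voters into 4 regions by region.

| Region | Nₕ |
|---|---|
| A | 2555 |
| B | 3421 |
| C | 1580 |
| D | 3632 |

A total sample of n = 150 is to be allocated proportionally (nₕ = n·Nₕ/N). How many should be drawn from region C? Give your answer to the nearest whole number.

N = 2555 + 3421 + 1580 + 3632 = 11188.
n_C = 150·1580/11188 = 21.183... → 21.

21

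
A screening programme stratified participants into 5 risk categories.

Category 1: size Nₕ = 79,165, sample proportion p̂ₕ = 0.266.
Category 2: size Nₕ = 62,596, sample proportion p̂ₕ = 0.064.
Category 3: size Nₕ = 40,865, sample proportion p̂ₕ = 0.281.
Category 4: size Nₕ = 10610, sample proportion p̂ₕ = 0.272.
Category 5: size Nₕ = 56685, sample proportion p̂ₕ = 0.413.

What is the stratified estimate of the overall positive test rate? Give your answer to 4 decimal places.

0.2515

Wₕ = Nₕ/N with N = 249921: 0.3168, 0.2505, 0.1635, 0.0425, 0.2268.
p̂_st = 0.3168·0.266 + 0.2505·0.064 + 0.1635·0.281 + 0.0425·0.272 + 0.2268·0.413 ≈ 0.251455... → 0.2515.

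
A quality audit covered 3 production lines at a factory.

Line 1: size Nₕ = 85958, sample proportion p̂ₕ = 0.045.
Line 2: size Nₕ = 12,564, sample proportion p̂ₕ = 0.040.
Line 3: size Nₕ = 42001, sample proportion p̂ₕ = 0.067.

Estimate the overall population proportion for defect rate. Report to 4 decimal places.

0.0511

Wₕ = Nₕ/N with N = 140523: 0.6117, 0.0894, 0.2989.
p̂_st = 0.6117·0.045 + 0.0894·0.040 + 0.2989·0.067 ≈ 0.051129... → 0.0511.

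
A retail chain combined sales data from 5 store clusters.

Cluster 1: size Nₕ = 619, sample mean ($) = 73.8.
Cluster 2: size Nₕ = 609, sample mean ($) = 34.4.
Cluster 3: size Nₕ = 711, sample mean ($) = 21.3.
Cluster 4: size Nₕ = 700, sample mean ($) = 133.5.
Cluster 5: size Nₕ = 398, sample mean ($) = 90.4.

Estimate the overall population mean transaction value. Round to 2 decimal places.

N = 3037; weights Wₕ = Nₕ/N = (0.2038, 0.2005, 0.2341, 0.2305, 0.1311).
x̄_st = Σ Wₕ·x̄ₕ = 0.2038·73.8 + 0.2005·34.4 + 0.2341·21.3 + 0.2305·133.5 + 0.1311·90.4 ≈ 69.5441...
→ 69.54.

69.54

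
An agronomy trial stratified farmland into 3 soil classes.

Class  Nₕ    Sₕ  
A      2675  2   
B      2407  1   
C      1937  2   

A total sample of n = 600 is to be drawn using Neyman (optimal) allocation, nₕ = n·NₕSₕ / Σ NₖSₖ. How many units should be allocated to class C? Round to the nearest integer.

A: NₕSₕ = 2675·2 = 5350
B: NₕSₕ = 2407·1 = 2407
C: NₕSₕ = 1937·2 = 3874
Σ NₕSₕ = 11631.
n_C = 600·3874/11631 = 199.845... → 200.

200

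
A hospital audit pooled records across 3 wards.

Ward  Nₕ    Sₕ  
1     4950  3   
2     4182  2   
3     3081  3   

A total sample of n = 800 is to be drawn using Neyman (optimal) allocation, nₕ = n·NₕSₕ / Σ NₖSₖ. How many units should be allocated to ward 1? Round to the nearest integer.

Σ NₕSₕ = 4950·3 + 4182·2 + 3081·3 = 32457.
Share for 1: 14850/32457 = 0.45753.
n_1 = 800 × 0.45753 = 366.023... → 366.

366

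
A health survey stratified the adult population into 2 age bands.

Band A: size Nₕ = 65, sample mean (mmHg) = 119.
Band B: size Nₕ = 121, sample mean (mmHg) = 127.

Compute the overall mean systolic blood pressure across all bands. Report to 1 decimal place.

x̄_st = (Σ Nₕx̄ₕ) / (Σ Nₕ) = (65·119 + 121·127) / 186
= 23102 / 186 = 124.204... → 124.2.

124.2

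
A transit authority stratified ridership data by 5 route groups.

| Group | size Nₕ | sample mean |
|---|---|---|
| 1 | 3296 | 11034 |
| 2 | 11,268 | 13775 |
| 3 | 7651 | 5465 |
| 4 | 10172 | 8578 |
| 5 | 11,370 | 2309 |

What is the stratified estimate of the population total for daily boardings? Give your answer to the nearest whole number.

346906225

1: 3296·11034 = 36368064
2: 11268·13775 = 155216700
3: 7651·5465 = 41812715
4: 10172·8578 = 87255416
5: 11370·2309 = 26253330
τ̂ = Σ Nₕx̄ₕ = 346906225.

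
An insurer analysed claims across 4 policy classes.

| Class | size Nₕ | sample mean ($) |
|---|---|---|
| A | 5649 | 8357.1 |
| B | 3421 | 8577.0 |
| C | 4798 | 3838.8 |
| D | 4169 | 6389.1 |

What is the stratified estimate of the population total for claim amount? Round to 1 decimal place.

Population total = Σ Nₕ·x̄ₕ (each stratum's size times its mean).
5649·8357.1 + 3421·8577.0 + 4798·3838.8 + 4169·6389.1 = 47209257.9 + 29341917 + 18418562.4 + 26636157.9 = 121605895.2.

121605895.2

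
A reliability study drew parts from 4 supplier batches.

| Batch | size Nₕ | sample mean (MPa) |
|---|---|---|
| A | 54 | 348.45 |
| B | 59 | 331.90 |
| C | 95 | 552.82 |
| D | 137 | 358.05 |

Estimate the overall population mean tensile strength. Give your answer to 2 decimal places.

405.71

x̄_st = (Σ Nₕx̄ₕ) / (Σ Nₕ) = (54·348.45 + 59·331.90 + 95·552.82 + 137·358.05) / 345
= 139969.15 / 345 = 405.7077... → 405.71.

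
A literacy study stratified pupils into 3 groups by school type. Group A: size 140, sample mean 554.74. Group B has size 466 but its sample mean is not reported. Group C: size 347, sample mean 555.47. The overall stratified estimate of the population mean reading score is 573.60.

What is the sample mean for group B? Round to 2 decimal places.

Σ Nₕx̄ₕ = N·μ, so 466·x̄_B = 953·573.60 − (140·554.74 + 347·555.47).
= 546640.8 − 270411.69 = 276229.11.
x̄_B = 276229.11 / 466 = 592.7663... → 592.77.

592.77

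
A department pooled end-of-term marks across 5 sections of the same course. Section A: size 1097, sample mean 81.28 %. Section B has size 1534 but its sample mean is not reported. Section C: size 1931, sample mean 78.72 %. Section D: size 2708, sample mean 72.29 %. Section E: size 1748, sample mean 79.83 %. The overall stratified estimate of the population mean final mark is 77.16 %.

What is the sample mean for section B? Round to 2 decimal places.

N = 1097 + 1534 + 1931 + 2708 + 1748 = 9018.
Overall total = μ·N = 77.16·9018 = 695828.88.
Subtract the known strata: 1097·81.28 + 1931·78.72 + 2708·72.29 + 1748·79.83 = 576476.64.
Remaining total for section B: 695828.88 − 576476.64 = 119352.24.
Divide by its size: 119352.24 / 1534 = 77.8046... → 77.80.

77.80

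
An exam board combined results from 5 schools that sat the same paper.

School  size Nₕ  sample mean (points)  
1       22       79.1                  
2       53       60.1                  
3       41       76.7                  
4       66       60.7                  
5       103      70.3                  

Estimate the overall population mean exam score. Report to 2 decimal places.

67.78

x̄_st = (Σ Nₕx̄ₕ) / (Σ Nₕ) = (22·79.1 + 53·60.1 + 41·76.7 + 66·60.7 + 103·70.3) / 285
= 19317.3 / 285 = 67.78 → 67.78.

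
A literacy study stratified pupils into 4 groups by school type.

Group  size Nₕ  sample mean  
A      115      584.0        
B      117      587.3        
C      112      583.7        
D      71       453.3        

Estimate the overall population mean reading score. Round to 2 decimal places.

N = 415; weights Wₕ = Nₕ/N = (0.2771, 0.2819, 0.2699, 0.1711).
x̄_st = Σ Wₕ·x̄ₕ = 0.2771·584.0 + 0.2819·587.3 + 0.2699·583.7 + 0.1711·453.3 ≈ 562.4887...
→ 562.49.

562.49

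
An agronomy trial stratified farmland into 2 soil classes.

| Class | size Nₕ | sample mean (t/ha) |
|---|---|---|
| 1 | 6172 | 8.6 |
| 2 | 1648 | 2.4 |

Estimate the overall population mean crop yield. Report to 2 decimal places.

7.29

N = 7820; weights Wₕ = Nₕ/N = (0.7893, 0.2107).
x̄_st = Σ Wₕ·x̄ₕ = 0.7893·8.6 + 0.2107·2.4 ≈ 7.2934...
→ 7.29.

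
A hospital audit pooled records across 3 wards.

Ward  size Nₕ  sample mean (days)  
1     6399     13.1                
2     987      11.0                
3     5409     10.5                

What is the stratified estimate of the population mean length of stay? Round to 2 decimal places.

11.84

x̄_st = (Σ Nₕx̄ₕ) / (Σ Nₕ) = (6399·13.1 + 987·11.0 + 5409·10.5) / 12795
= 151478.4 / 12795 = 11.8389... → 11.84.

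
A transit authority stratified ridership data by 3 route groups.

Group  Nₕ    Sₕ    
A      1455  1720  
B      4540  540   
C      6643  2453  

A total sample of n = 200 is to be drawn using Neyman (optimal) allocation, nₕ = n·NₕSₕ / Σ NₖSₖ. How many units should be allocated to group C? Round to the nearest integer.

A: NₕSₕ = 1455·1720 = 2502600
B: NₕSₕ = 4540·540 = 2451600
C: NₕSₕ = 6643·2453 = 16295279
Σ NₕSₕ = 21249479.
n_C = 200·16295279/21249479 = 153.371... → 153.

153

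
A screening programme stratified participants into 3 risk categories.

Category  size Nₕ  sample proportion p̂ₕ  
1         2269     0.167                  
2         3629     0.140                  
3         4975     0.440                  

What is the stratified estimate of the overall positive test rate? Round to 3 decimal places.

0.283

N = 2269 + 3629 + 4975 = 10873.
Overall proportion = Σ (Nₕ/N)·p̂ₕ.
Σ Nₕp̂ₕ = 378.923 + 508.06 + 2189 = 3075.983.
3075.983 / 10873 = 0.28290... → 0.283.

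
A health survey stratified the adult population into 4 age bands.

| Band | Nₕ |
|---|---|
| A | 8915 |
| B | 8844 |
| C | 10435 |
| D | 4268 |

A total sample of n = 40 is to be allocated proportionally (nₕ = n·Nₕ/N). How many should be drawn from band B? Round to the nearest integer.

11

N = 8915 + 8844 + 10435 + 4268 = 32462.
n_B = 40·8844/32462 = 10.898... → 11.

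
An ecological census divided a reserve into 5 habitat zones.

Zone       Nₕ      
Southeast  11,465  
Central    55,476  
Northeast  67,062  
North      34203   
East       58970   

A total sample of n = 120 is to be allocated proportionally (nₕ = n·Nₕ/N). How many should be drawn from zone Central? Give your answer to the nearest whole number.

N = 11465 + 55476 + 67062 + 34203 + 58970 = 227176.
n_Central = 120·55476/227176 = 29.304... → 29.

29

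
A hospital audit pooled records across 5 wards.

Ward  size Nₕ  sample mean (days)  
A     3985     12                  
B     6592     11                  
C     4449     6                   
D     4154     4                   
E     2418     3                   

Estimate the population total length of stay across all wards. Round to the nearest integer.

170896

A: 3985·12 = 47820
B: 6592·11 = 72512
C: 4449·6 = 26694
D: 4154·4 = 16616
E: 2418·3 = 7254
τ̂ = Σ Nₕx̄ₕ = 170896.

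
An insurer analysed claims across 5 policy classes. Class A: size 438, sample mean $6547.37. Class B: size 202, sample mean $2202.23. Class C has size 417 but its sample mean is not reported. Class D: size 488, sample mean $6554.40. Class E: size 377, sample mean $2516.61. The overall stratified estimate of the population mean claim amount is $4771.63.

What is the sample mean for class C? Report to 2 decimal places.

4103.51

N = 438 + 202 + 417 + 488 + 377 = 1922.
Overall total = μ·N = 4771.63·1922 = 9171072.86.
Subtract the known strata: 438·6547.37 + 202·2202.23 + 488·6554.40 + 377·2516.61 = 7459907.69.
Remaining total for class C: 9171072.86 − 7459907.69 = 1711165.17.
Divide by its size: 1711165.17 / 417 = 4103.5136... → 4103.51.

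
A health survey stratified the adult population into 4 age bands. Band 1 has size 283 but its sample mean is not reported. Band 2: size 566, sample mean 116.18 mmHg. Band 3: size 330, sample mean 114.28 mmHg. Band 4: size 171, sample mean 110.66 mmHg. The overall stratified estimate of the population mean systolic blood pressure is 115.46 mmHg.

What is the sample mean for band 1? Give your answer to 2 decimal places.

118.30

N = 283 + 566 + 330 + 171 = 1350.
Overall total = μ·N = 115.46·1350 = 155871.
Subtract the known strata: 566·116.18 + 330·114.28 + 171·110.66 = 122393.14.
Remaining total for band 1: 155871 − 122393.14 = 33477.86.
Divide by its size: 33477.86 / 283 = 118.2963... → 118.30.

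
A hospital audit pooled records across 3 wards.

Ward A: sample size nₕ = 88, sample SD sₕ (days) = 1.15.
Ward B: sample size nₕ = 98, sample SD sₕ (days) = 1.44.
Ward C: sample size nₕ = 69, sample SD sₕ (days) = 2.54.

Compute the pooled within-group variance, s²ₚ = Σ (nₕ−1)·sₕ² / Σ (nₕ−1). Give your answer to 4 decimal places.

Degrees of freedom: 87 + 97 + 68 = 252.
Σ(nₕ−1)sₕ² = 87·1.3225 + 97·2.0736 + 68·6.4516 = 754.9055.
s²ₚ = 754.9055 / 252 = 2.995657... → 2.9957.

2.9957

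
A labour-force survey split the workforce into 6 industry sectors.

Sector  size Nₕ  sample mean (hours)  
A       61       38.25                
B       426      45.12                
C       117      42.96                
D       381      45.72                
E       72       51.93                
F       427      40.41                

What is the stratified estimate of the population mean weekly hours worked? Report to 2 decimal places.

43.80

x̄_st = (Σ Nₕx̄ₕ) / (Σ Nₕ) = (61·38.25 + 426·45.12 + 117·42.96 + 381·45.72 + 72·51.93 + 427·40.41) / 1484
= 64994.04 / 1484 = 43.7965... → 43.80.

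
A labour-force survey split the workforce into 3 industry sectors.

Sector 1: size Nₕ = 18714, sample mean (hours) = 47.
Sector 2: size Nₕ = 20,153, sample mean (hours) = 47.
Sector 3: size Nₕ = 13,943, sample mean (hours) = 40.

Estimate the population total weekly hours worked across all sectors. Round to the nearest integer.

Population total = Σ Nₕ·x̄ₕ (each stratum's size times its mean).
18714·47 + 20153·47 + 13943·40 = 879558 + 947191 + 557720 = 2384469.

2384469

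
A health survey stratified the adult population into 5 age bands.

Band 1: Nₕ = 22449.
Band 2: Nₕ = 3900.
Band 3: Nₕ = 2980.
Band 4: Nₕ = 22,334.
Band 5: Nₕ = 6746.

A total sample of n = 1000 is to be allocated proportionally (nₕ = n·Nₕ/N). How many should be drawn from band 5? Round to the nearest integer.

N = 22449 + 3900 + 2980 + 22334 + 6746 = 58409.
n_5 = 1000·6746/58409 = 115.496... → 115.

115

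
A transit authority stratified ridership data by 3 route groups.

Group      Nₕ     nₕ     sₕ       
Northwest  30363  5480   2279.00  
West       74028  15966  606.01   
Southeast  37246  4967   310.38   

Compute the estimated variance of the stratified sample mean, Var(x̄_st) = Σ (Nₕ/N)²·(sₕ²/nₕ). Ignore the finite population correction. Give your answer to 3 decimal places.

N = 141637; Wₕ = Nₕ/N.
group Northwest: (30363/141637)²·2279.00²/5480 = 43.555601
group West: (74028/141637)²·606.01²/15966 = 6.283506
group Southeast: (37246/141637)²·310.38²/4967 = 1.341217
Sum = 51.180325 → 51.180.

51.180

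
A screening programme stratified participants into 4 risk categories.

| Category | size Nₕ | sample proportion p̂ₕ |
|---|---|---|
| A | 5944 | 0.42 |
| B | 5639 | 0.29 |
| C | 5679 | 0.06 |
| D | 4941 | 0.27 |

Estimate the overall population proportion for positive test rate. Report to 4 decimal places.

0.2615

Wₕ = Nₕ/N with N = 22203: 0.2677, 0.2540, 0.2558, 0.2225.
p̂_st = 0.2677·0.42 + 0.2540·0.29 + 0.2558·0.06 + 0.2225·0.27 ≈ 0.261523... → 0.2615.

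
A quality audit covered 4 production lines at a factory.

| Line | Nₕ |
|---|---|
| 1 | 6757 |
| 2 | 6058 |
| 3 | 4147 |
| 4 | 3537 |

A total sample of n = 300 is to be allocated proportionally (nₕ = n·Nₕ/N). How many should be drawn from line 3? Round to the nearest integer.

N = 6757 + 6058 + 4147 + 3537 = 20499.
n_3 = 300·4147/20499 = 60.691... → 61.

61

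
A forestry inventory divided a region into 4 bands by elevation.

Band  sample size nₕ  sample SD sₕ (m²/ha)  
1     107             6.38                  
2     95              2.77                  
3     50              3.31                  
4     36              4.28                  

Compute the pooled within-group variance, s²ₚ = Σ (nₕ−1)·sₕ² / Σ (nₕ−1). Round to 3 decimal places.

Degrees of freedom: 106 + 94 + 49 + 35 = 284.
Σ(nₕ−1)sₕ² = 106·40.7044 + 94·7.6729 + 49·10.9561 + 35·18.3184 = 6213.9119.
s²ₚ = 6213.9119 / 284 = 21.87997... → 21.880.

21.880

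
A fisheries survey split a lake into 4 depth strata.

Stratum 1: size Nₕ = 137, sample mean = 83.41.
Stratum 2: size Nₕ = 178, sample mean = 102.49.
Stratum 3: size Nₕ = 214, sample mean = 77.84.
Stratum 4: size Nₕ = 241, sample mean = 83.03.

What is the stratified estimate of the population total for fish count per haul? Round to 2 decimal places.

66338.38

1: 137·83.41 = 11427.17
2: 178·102.49 = 18243.22
3: 214·77.84 = 16657.76
4: 241·83.03 = 20010.23
τ̂ = Σ Nₕx̄ₕ = 66338.38.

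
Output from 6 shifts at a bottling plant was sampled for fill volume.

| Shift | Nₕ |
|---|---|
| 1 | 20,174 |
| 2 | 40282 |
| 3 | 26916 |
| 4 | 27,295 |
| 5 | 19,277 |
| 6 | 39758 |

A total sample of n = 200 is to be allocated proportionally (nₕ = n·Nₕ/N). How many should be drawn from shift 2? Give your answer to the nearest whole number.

Share of shift 2 = 40282/173702 = 0.23190.
Allocate 200 × 0.23190 = 46.381... → 46.

46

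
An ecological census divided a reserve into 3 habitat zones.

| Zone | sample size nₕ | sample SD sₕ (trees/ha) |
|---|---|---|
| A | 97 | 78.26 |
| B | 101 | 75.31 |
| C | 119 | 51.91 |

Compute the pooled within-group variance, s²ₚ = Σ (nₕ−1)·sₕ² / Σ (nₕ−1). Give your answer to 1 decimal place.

4691.4

A: (97−1)·78.26² = 96·6124.6276 = 587964.2496
B: (101−1)·75.31² = 100·5671.5961 = 567159.61
C: (119−1)·51.91² = 118·2694.6481 = 317968.4758
Numerator = 1473092.3354; denominator = Σ(nₕ−1) = 314.
s²ₚ = 1473092.3354/314 = 4691.377... → 4691.4.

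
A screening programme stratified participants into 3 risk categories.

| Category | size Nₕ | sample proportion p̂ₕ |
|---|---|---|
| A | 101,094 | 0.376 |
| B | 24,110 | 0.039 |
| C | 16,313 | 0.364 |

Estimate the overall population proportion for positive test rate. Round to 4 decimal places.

N = 101094 + 24110 + 16313 = 141517.
Overall proportion = Σ (Nₕ/N)·p̂ₕ.
Σ Nₕp̂ₕ = 38011.344 + 940.29 + 5937.932 = 44889.566.
44889.566 / 141517 = 0.317203... → 0.3172.

0.3172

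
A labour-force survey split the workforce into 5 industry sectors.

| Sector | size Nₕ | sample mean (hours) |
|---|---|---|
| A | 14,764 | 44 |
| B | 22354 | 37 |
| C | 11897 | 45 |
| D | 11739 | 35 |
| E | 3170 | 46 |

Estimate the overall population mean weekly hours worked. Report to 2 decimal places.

40.18

N = 63924; weights Wₕ = Nₕ/N = (0.2310, 0.3497, 0.1861, 0.1836, 0.0496).
x̄_st = Σ Wₕ·x̄ₕ = 0.2310·44 + 0.3497·37 + 0.1861·45 + 0.1836·35 + 0.0496·46 ≈ 40.1847...
→ 40.18.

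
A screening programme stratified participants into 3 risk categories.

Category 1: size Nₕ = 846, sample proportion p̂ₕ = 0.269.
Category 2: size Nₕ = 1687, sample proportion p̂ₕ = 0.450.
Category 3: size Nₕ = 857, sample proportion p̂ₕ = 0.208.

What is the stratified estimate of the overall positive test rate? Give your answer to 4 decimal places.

0.3437

N = 846 + 1687 + 857 = 3390.
Overall proportion = Σ (Nₕ/N)·p̂ₕ.
Σ Nₕp̂ₕ = 227.574 + 759.15 + 178.256 = 1164.98.
1164.98 / 3390 = 0.343652... → 0.3437.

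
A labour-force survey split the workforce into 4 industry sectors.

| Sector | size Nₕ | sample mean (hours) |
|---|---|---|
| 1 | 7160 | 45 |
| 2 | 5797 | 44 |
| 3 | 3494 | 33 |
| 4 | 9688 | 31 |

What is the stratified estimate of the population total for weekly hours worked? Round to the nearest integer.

1: 7160·45 = 322200
2: 5797·44 = 255068
3: 3494·33 = 115302
4: 9688·31 = 300328
τ̂ = Σ Nₕx̄ₕ = 992898.

992898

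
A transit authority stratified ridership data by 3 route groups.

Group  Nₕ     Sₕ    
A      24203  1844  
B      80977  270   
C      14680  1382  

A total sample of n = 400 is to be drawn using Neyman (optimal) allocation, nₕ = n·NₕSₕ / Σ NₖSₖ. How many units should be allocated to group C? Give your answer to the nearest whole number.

94

A: NₕSₕ = 24203·1844 = 44630332
B: NₕSₕ = 80977·270 = 21863790
C: NₕSₕ = 14680·1382 = 20287760
Σ NₕSₕ = 86781882.
n_C = 400·20287760/86781882 = 93.512... → 94.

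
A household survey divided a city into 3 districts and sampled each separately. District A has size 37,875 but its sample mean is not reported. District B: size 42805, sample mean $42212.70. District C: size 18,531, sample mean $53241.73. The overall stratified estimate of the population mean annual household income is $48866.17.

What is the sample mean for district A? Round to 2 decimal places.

54244.87

N = 37875 + 42805 + 18531 = 99211.
Overall total = μ·N = 48866.17·99211 = 4848061591.87.
Subtract the known strata: 42805·42212.70 + 18531·53241.73 = 2793537122.13.
Remaining total for district A: 4848061591.87 − 2793537122.13 = 2054524469.74.
Divide by its size: 2054524469.74 / 37875 = 54244.8705... → 54244.87.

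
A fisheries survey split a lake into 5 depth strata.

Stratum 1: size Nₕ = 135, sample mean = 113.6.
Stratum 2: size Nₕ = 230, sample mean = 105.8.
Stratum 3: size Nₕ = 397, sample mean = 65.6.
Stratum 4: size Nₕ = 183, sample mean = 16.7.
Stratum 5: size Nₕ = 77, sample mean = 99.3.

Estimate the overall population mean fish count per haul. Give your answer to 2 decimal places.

74.77

x̄_st = (Σ Nₕx̄ₕ) / (Σ Nₕ) = (135·113.6 + 230·105.8 + 397·65.6 + 183·16.7 + 77·99.3) / 1022
= 76415.4 / 1022 = 74.7705... → 74.77.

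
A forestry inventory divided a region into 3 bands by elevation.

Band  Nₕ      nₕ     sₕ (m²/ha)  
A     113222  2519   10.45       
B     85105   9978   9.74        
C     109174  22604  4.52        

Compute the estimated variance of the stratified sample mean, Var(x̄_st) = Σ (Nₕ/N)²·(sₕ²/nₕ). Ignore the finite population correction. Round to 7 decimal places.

N = 307501. Term for each stratum: Wₕ²sₕ²/nₕ.
Var(x̄_st) = 0.0058772341 + 0.0007282685 + 0.0001139297 = 0.0067194323 → 0.0067194.

0.0067194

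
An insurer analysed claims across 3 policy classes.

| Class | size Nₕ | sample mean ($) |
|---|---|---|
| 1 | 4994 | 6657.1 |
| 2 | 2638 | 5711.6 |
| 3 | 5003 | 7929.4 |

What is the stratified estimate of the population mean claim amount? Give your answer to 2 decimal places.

6963.48

x̄_st = (Σ Nₕx̄ₕ) / (Σ Nₕ) = (4994·6657.1 + 2638·5711.6 + 5003·7929.4) / 12635
= 87983546.4 / 12635 = 6963.4781... → 6963.48.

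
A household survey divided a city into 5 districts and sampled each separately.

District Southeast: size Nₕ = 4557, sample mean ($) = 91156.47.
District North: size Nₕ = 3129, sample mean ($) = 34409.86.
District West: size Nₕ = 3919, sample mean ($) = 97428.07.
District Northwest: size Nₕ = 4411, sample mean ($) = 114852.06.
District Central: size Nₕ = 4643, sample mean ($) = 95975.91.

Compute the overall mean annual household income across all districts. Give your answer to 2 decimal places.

N = 20659; weights Wₕ = Nₕ/N = (0.2206, 0.1515, 0.1897, 0.2135, 0.2247).
x̄_st = Σ Wₕ·x̄ₕ = 0.2206·91156.47 + 0.1515·34409.86 + 0.1897·97428.07 + 0.2135·114852.06 + 0.2247·95975.91 ≈ 89893.8806...
→ 89893.88.

89893.88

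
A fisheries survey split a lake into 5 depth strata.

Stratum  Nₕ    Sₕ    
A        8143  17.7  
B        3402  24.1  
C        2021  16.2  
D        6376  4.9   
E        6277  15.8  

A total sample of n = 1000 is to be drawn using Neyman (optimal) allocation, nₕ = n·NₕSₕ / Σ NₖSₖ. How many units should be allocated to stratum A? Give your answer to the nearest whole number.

370

A: NₕSₕ = 8143·17.7 = 144131.1
B: NₕSₕ = 3402·24.1 = 81988.2
C: NₕSₕ = 2021·16.2 = 32740.2
D: NₕSₕ = 6376·4.9 = 31242.4
E: NₕSₕ = 6277·15.8 = 99176.6
Σ NₕSₕ = 389278.5.
n_A = 1000·144131.1/389278.5 = 370.252... → 370.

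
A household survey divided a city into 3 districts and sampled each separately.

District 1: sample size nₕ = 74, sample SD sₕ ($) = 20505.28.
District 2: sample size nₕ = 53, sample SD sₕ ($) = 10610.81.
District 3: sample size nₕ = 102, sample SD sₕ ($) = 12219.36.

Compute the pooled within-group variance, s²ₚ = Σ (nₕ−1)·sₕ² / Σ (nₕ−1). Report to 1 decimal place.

1: (74−1)·20505.28² = 73·420466507.8784 = 30694055075.1232
2: (53−1)·10610.81² = 52·112589288.8561 = 5854643020.5172
3: (102−1)·12219.36² = 101·149312758.8096 = 15080588639.7696
Numerator = 51629286735.41; denominator = Σ(nₕ−1) = 226.
s²ₚ = 51629286735.41/226 = 228448171.396... → 228448171.4.

228448171.4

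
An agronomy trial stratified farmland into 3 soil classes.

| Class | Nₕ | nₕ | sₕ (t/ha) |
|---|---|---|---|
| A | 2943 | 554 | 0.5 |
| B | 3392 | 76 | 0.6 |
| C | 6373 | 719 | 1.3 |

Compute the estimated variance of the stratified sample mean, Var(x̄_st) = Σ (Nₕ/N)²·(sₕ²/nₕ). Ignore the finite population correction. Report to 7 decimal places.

N = 12708; Wₕ = Nₕ/N.
class A: (2943/12708)²·0.5²/554 = 0.0000242023
class B: (3392/12708)²·0.6²/76 = 0.0003374786
class C: (6373/12708)²·1.3²/719 = 0.0005911412
Sum = 0.0009528221 → 0.0009528.

0.0009528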